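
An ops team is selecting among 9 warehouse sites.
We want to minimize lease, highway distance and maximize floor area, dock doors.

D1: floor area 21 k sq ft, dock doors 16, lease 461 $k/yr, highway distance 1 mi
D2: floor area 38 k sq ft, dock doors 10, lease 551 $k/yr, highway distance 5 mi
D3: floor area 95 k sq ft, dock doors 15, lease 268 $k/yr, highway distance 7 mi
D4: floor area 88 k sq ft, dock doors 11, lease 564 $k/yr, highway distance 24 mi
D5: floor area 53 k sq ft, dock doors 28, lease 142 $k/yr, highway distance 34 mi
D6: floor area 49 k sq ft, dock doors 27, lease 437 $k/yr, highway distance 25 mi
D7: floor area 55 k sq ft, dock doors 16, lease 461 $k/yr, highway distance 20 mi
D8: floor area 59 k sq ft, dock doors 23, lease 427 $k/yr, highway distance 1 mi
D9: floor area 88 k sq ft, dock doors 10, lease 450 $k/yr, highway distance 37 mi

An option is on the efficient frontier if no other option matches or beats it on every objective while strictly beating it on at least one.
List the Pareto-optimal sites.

D3, D5, D6, D8

D1: dominated by D8 (floor area 59≥21, dock doors 23≥16, lease 427≤461, highway distance 1≤1).
D2: dominated by D8 (floor area 59≥38, dock doors 23≥10, lease 427≤551, highway distance 1≤5).
D3: not dominated (best floor area).
D4: dominated by D3 (floor area 95≥88, dock doors 15≥11, lease 268≤564, highway distance 7≤24).
D5: not dominated (best dock doors).
D6: not dominated.
D7: dominated by D8 (floor area 59≥55, dock doors 23≥16, lease 427≤461, highway distance 1≤20).
D8: not dominated.
D9: dominated by D3 (floor area 95≥88, dock doors 15≥10, lease 268≤450, highway distance 7≤37).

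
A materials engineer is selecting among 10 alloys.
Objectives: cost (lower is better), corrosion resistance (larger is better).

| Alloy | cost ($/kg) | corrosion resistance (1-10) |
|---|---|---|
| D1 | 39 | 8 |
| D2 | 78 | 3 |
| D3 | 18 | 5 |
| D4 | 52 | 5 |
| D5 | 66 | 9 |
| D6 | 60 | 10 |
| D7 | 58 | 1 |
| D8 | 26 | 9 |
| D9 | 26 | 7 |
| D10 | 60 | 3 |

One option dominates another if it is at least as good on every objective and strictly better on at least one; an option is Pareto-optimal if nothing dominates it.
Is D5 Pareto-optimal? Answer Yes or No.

No

D6 vs D5: cost 60≤66, corrosion resistance 10≥9 — D6 is at least as good on every objective and strictly better on at least one, so D6 dominates D5.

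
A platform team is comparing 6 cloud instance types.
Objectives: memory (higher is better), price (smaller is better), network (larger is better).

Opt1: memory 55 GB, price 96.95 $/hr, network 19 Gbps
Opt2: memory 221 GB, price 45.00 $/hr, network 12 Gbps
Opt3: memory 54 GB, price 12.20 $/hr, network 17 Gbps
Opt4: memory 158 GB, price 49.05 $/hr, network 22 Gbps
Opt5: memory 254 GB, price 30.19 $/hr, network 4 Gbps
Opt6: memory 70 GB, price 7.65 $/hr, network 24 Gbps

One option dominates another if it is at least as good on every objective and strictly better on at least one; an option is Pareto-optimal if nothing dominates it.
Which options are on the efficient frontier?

Opt1: dominated by Opt4 (memory 158≥55, price 49.05≤96.95, network 22≥19).
Opt2: not dominated.
Opt3: dominated by Opt6 (memory 70≥54, price 7.65≤12.20, network 24≥17).
Opt4: not dominated.
Opt5: not dominated (best memory).
Opt6: not dominated (best price).

Opt2, Opt4, Opt5, Opt6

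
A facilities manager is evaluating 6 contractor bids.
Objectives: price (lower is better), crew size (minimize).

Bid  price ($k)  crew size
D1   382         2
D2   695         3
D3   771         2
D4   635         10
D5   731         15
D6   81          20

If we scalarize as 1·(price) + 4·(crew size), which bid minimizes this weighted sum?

D1: 1·382 + 4·2 = 390
D2: 1·695 + 4·3 = 707
D3: 1·771 + 4·2 = 779
D4: 1·635 + 4·10 = 675
D5: 1·731 + 4·15 = 791
D6: 1·81 + 4·20 = 161
Lowest: D6 at 161.

D6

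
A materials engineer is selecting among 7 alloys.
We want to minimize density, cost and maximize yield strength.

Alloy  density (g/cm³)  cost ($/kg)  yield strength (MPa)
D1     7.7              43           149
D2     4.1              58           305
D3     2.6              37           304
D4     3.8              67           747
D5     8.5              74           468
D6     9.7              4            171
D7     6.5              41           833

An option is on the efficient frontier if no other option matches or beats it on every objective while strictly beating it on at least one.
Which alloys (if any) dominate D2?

none

D1: worse on density (7.7 vs 4.1).
D3: worse on yield strength (304 vs 305).
D4: worse on cost (67 vs 58).
D5: worse on density (8.5 vs 4.1).
D6: worse on density (9.7 vs 4.1).
D7: worse on density (6.5 vs 4.1).
No option dominates D2.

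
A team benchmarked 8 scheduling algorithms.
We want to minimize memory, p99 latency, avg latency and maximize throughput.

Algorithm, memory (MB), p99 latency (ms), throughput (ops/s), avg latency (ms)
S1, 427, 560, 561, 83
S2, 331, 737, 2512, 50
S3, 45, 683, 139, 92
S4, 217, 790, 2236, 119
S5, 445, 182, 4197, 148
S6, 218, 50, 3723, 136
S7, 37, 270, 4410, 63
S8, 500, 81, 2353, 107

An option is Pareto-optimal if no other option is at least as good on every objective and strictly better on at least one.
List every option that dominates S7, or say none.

none

S1: worse on memory (427 vs 37).
S2: worse on memory (331 vs 37).
S3: worse on memory (45 vs 37).
S4: worse on memory (217 vs 37).
S5: worse on memory (445 vs 37).
S6: worse on memory (218 vs 37).
S8: worse on memory (500 vs 37).
No option dominates S7.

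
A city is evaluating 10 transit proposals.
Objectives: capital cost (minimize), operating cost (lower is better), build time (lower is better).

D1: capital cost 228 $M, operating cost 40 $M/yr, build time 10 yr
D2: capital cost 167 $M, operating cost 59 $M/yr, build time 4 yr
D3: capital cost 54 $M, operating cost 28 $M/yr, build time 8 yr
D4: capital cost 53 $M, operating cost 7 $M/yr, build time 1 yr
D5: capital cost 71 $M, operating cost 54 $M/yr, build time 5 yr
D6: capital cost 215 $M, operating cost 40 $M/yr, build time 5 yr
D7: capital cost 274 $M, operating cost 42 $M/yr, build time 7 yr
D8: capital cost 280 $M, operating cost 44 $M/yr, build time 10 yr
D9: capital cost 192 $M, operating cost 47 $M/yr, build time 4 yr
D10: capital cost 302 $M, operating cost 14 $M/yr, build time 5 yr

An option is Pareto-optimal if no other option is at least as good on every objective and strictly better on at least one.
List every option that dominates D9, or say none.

D4: capital cost 53≤192, operating cost 7≤47, build time 1≤4 — dominates D9.
Others (D1, D2, D3, D5, D6, D7, D8, D10) are each worse than D9 on at least one objective.

D4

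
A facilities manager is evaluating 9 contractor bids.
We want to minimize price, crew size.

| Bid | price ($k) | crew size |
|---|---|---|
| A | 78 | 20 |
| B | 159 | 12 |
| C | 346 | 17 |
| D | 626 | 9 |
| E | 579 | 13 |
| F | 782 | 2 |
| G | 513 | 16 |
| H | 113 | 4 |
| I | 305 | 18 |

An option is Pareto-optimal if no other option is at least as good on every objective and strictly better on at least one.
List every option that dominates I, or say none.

B: price 159≤305, crew size 12≤18 — dominates I.
H: price 113≤305, crew size 4≤18 — dominates I.
Others (A, C, D, E, F, G) are each worse than I on at least one objective.

B, H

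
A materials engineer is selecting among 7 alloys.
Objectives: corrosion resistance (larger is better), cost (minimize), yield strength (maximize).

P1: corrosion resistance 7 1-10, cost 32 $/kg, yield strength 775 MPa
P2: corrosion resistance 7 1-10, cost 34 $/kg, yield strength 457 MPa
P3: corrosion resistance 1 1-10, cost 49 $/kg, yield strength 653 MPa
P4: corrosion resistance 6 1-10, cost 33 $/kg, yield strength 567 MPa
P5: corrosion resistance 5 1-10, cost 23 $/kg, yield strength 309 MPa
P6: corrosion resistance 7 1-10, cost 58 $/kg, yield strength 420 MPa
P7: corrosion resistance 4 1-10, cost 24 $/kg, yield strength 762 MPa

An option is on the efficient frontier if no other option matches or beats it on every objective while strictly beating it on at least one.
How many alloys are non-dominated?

3

P1: not dominated (best yield strength).
P2: dominated by P1 (corrosion resistance 7≥7, cost 32≤34, yield strength 775≥457).
P3: dominated by P1 (corrosion resistance 7≥1, cost 32≤49, yield strength 775≥653).
P4: dominated by P1 (corrosion resistance 7≥6, cost 32≤33, yield strength 775≥567).
P5: not dominated (best cost).
P6: dominated by P1 (corrosion resistance 7≥7, cost 32≤58, yield strength 775≥420).
P7: not dominated.
Pareto-optimal: P1, P5, P7 → 3.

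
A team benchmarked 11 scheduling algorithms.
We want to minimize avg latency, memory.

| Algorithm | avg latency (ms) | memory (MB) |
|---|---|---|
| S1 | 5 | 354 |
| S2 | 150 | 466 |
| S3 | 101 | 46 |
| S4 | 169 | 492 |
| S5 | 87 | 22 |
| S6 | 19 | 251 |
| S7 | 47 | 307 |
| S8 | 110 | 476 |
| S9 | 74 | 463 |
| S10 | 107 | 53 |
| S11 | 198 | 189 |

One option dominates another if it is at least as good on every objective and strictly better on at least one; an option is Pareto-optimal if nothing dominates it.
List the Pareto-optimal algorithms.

S1, S5, S6

S1: not dominated (best avg latency).
S2: dominated by S1 (avg latency 5≤150, memory 354≤466).
S3: dominated by S5 (avg latency 87≤101, memory 22≤46).
S4: dominated by S1 (avg latency 5≤169, memory 354≤492).
S5: not dominated (best memory).
S6: not dominated.
S7: dominated by S6 (avg latency 19≤47, memory 251≤307).
S8: dominated by S1 (avg latency 5≤110, memory 354≤476).
S9: dominated by S1 (avg latency 5≤74, memory 354≤463).
S10: dominated by S3 (avg latency 101≤107, memory 46≤53).
S11: dominated by S3 (avg latency 101≤198, memory 46≤189).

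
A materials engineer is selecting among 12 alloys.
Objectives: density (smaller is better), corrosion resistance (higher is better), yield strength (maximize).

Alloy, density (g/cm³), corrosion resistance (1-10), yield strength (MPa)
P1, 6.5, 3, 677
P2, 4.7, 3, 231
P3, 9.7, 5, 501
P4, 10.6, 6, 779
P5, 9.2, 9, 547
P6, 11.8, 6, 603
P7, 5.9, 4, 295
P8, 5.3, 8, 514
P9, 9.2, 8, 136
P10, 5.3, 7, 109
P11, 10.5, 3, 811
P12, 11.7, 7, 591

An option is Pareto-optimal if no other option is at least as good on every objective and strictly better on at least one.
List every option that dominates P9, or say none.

P5: density 9.2≤9.2, corrosion resistance 9≥8, yield strength 547≥136 — dominates P9.
P8: density 5.3≤9.2, corrosion resistance 8≥8, yield strength 514≥136 — dominates P9.
Others (P1, P2, P3, P4, P6, P7, P10, P11, P12) are each worse than P9 on at least one objective.

P5, P8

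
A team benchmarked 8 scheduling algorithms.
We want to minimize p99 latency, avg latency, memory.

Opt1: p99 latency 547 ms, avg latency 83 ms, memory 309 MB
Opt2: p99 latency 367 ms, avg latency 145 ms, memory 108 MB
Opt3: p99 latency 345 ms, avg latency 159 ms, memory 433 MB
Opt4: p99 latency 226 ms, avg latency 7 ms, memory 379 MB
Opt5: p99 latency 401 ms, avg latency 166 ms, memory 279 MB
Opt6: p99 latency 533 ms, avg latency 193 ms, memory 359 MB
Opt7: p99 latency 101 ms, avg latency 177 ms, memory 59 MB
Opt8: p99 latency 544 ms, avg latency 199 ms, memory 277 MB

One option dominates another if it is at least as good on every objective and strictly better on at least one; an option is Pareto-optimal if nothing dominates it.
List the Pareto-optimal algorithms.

Opt1, Opt2, Opt4, Opt7

Opt1: not dominated.
Opt2: not dominated.
Opt3: dominated by Opt4 (p99 latency 226≤345, avg latency 7≤159, memory 379≤433).
Opt4: not dominated (best avg latency).
Opt5: dominated by Opt2 (p99 latency 367≤401, avg latency 145≤166, memory 108≤279).
Opt6: dominated by Opt2 (p99 latency 367≤533, avg latency 145≤193, memory 108≤359).
Opt7: not dominated (best p99 latency).
Opt8: dominated by Opt2 (p99 latency 367≤544, avg latency 145≤199, memory 108≤277).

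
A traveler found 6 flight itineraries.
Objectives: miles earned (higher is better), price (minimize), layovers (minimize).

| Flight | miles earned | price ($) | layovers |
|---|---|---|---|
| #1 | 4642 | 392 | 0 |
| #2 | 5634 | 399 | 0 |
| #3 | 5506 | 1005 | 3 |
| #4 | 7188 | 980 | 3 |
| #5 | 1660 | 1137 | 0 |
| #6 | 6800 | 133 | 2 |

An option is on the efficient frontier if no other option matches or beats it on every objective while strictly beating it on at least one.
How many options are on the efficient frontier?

4

#1: not dominated.
#2: not dominated.
#3: dominated by #2 (miles earned 5634≥5506, price 399≤1005, layovers 0≤3).
#4: not dominated (best miles earned).
#5: dominated by #1 (miles earned 4642≥1660, price 392≤1137, layovers 0≤0).
#6: not dominated (best price).
Pareto-optimal: #1, #2, #4, #6 → 4.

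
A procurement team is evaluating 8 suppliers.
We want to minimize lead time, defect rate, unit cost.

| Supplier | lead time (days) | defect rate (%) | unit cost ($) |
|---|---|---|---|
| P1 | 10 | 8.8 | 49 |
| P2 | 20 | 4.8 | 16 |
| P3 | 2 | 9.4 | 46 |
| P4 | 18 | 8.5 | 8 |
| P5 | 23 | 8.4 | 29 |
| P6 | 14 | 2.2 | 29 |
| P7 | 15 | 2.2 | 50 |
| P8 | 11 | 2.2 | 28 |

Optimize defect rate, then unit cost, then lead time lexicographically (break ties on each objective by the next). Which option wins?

P8

First minimize defect rate: best is 2.2, kept {P6, P7, P8}.
Then minimize unit cost: best is 28, kept {P8}.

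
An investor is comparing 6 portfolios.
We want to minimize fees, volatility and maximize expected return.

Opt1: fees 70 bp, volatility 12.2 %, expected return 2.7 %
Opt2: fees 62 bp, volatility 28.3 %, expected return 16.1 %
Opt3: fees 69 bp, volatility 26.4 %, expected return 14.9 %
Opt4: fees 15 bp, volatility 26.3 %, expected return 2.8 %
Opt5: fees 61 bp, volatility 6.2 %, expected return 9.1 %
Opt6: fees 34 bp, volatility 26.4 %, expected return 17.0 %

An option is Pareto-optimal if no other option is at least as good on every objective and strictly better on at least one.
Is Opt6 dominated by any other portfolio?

Opt1: worse on fees (70 vs 34).
Opt2: worse on fees (62 vs 34).
Opt3: worse on fees (69 vs 34).
Opt4: worse on expected return (2.8 vs 17.0).
Opt5: worse on fees (61 vs 34).
No option is at least as good as Opt6 on every objective and strictly better on one.

No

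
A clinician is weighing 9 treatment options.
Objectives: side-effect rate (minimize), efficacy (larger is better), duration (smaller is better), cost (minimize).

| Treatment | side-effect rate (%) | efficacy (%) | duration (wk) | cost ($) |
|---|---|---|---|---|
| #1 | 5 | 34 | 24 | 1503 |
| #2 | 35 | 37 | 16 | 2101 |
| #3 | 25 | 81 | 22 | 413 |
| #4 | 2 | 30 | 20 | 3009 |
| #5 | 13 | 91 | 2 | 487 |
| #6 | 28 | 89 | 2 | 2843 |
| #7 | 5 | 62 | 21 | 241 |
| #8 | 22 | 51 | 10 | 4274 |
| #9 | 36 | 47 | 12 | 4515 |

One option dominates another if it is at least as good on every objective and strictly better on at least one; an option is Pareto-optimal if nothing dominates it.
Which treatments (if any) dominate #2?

#5: side-effect rate 13≤35, efficacy 91≥37, duration 2≤16, cost 487≤2101 — dominates #2.
Others (#1, #3, #4, #6, #7, #8, #9) are each worse than #2 on at least one objective.

#5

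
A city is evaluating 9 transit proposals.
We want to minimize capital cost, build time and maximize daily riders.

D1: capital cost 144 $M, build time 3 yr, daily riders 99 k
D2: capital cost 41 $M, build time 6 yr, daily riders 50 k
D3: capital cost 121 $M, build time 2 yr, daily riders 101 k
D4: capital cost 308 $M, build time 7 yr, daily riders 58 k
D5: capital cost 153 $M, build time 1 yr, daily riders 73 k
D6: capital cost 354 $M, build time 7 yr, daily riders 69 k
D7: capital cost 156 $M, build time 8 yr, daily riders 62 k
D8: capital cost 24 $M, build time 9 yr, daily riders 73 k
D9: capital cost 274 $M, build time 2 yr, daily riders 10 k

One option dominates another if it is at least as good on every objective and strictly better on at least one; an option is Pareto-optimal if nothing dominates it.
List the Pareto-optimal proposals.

D2, D3, D5, D8

D1: dominated by D3 (capital cost 121≤144, build time 2≤3, daily riders 101≥99).
D2: not dominated.
D3: not dominated (best daily riders).
D4: dominated by D1 (capital cost 144≤308, build time 3≤7, daily riders 99≥58).
D5: not dominated (best build time).
D6: dominated by D1 (capital cost 144≤354, build time 3≤7, daily riders 99≥69).
D7: dominated by D1 (capital cost 144≤156, build time 3≤8, daily riders 99≥62).
D8: not dominated (best capital cost).
D9: dominated by D3 (capital cost 121≤274, build time 2≤2, daily riders 101≥10).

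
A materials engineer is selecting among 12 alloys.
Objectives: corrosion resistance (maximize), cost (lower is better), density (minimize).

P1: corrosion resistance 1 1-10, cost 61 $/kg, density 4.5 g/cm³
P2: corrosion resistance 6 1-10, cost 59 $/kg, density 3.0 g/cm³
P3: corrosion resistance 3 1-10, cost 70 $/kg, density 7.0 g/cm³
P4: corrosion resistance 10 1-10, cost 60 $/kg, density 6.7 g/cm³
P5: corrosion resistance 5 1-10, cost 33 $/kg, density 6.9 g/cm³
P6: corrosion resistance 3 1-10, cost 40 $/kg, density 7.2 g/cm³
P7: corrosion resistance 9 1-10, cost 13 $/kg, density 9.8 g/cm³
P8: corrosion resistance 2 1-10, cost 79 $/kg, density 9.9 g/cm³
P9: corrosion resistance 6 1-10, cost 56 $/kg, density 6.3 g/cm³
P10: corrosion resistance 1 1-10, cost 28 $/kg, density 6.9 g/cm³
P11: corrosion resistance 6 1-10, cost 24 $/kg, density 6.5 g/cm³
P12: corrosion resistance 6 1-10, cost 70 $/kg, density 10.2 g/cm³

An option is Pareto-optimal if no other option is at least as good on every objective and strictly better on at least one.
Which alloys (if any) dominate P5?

P11: corrosion resistance 6≥5, cost 24≤33, density 6.5≤6.9 — dominates P5.
Others (P1, P2, P3, P4, P6, P7, P8, P9, P10, P12) are each worse than P5 on at least one objective.

P11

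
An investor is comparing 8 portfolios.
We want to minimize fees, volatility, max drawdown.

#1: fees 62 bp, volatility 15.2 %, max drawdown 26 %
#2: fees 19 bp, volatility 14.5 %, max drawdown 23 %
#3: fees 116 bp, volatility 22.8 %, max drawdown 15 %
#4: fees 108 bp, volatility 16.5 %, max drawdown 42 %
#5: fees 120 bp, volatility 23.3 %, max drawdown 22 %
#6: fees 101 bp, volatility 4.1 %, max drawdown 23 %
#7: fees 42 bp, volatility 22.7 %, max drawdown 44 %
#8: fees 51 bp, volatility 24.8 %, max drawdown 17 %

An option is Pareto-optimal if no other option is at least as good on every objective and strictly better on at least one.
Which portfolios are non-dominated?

#1: dominated by #2 (fees 19≤62, volatility 14.5≤15.2, max drawdown 23≤26).
#2: not dominated (best fees).
#3: not dominated (best max drawdown).
#4: dominated by #1 (fees 62≤108, volatility 15.2≤16.5, max drawdown 26≤42).
#5: dominated by #3 (fees 116≤120, volatility 22.8≤23.3, max drawdown 15≤22).
#6: not dominated (best volatility).
#7: dominated by #2 (fees 19≤42, volatility 14.5≤22.7, max drawdown 23≤44).
#8: not dominated.

#2, #3, #6, #8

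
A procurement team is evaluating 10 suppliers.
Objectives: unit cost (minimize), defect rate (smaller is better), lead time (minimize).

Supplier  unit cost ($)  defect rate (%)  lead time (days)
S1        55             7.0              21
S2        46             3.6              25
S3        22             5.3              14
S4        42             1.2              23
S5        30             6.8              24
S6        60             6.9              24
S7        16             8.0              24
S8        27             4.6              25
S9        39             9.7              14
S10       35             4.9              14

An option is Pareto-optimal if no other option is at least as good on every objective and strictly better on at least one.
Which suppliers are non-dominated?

S1: dominated by S3 (unit cost 22≤55, defect rate 5.3≤7.0, lead time 14≤21).
S2: dominated by S4 (unit cost 42≤46, defect rate 1.2≤3.6, lead time 23≤25).
S3: not dominated.
S4: not dominated (best defect rate).
S5: dominated by S3 (unit cost 22≤30, defect rate 5.3≤6.8, lead time 14≤24).
S6: dominated by S3 (unit cost 22≤60, defect rate 5.3≤6.9, lead time 14≤24).
S7: not dominated (best unit cost).
S8: not dominated.
S9: dominated by S3 (unit cost 22≤39, defect rate 5.3≤9.7, lead time 14≤14).
S10: not dominated.

S3, S4, S7, S8, S10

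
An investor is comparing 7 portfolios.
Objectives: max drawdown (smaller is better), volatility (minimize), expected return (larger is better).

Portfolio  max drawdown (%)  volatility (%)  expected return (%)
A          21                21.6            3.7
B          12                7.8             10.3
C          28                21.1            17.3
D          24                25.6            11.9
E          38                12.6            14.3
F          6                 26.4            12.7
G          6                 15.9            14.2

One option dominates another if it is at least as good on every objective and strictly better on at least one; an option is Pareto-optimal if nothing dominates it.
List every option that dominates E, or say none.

A: worse on volatility (21.6 vs 12.6).
B: worse on expected return (10.3 vs 14.3).
C: worse on volatility (21.1 vs 12.6).
D: worse on volatility (25.6 vs 12.6).
F: worse on volatility (26.4 vs 12.6).
G: worse on volatility (15.9 vs 12.6).
No option dominates E.

none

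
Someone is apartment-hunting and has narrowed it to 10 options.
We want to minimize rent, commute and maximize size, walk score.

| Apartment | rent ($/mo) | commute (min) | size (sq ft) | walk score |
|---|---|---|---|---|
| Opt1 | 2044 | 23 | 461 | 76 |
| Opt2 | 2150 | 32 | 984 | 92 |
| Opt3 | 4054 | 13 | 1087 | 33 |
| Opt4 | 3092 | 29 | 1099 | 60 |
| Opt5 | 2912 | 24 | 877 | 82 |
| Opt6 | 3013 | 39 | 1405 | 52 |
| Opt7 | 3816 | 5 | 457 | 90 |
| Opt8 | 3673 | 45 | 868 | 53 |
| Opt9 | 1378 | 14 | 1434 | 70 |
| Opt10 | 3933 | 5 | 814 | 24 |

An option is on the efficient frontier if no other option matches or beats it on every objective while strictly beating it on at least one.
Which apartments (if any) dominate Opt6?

Opt9: rent 1378≤3013, commute 14≤39, size 1434≥1405, walk score 70≥52 — dominates Opt6.
Others (Opt1, Opt2, Opt3, Opt4, Opt5, Opt7, Opt8, Opt10) are each worse than Opt6 on at least one objective.

Opt9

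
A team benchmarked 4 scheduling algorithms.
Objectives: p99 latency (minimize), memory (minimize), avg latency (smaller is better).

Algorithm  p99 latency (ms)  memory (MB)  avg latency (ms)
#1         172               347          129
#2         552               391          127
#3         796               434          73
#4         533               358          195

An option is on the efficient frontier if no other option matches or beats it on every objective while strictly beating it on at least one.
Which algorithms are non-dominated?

#1: not dominated (best p99 latency).
#2: not dominated.
#3: not dominated (best avg latency).
#4: dominated by #1 (p99 latency 172≤533, memory 347≤358, avg latency 129≤195).

#1, #2, #3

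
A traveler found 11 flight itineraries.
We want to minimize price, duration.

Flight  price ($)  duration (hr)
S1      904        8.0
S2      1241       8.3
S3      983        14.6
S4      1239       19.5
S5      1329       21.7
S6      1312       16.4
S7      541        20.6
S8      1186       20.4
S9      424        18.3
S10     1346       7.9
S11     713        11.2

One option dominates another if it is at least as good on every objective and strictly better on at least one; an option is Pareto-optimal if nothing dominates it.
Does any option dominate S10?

No

S1: worse on duration (8.0 vs 7.9).
S2: worse on duration (8.3 vs 7.9).
S3: worse on duration (14.6 vs 7.9).
S4: worse on duration (19.5 vs 7.9).
S5: worse on duration (21.7 vs 7.9).
S6: worse on duration (16.4 vs 7.9).
S7: worse on duration (20.6 vs 7.9).
S8: worse on duration (20.4 vs 7.9).
S9: worse on duration (18.3 vs 7.9).
S11: worse on duration (11.2 vs 7.9).
No option is at least as good as S10 on every objective and strictly better on one.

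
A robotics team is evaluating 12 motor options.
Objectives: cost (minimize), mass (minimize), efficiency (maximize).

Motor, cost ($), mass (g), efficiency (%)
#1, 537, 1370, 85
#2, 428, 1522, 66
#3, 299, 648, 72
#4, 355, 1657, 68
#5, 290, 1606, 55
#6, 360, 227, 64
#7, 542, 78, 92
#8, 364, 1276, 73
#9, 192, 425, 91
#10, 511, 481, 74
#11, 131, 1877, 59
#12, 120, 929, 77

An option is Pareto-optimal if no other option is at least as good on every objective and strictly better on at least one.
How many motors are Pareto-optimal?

#1: dominated by #9 (cost 192≤537, mass 425≤1370, efficiency 91≥85).
#2: dominated by #3 (cost 299≤428, mass 648≤1522, efficiency 72≥66).
#3: dominated by #9 (cost 192≤299, mass 425≤648, efficiency 91≥72).
#4: dominated by #3 (cost 299≤355, mass 648≤1657, efficiency 72≥68).
#5: dominated by #9 (cost 192≤290, mass 425≤1606, efficiency 91≥55).
#6: not dominated.
#7: not dominated (best mass).
#8: dominated by #9 (cost 192≤364, mass 425≤1276, efficiency 91≥73).
#9: not dominated.
#10: dominated by #9 (cost 192≤511, mass 425≤481, efficiency 91≥74).
#11: dominated by #12 (cost 120≤131, mass 929≤1877, efficiency 77≥59).
#12: not dominated (best cost).
Pareto-optimal: #6, #7, #9, #12 → 4.

4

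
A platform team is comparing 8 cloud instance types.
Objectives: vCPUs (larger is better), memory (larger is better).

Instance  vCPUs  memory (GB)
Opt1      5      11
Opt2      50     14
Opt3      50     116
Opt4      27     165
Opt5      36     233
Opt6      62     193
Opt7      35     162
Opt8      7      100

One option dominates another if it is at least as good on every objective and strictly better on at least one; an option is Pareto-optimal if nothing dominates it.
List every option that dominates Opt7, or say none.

Opt5: vCPUs 36≥35, memory 233≥162 — dominates Opt7.
Opt6: vCPUs 62≥35, memory 193≥162 — dominates Opt7.
Others (Opt1, Opt2, Opt3, Opt4, Opt8) are each worse than Opt7 on at least one objective.

Opt5, Opt6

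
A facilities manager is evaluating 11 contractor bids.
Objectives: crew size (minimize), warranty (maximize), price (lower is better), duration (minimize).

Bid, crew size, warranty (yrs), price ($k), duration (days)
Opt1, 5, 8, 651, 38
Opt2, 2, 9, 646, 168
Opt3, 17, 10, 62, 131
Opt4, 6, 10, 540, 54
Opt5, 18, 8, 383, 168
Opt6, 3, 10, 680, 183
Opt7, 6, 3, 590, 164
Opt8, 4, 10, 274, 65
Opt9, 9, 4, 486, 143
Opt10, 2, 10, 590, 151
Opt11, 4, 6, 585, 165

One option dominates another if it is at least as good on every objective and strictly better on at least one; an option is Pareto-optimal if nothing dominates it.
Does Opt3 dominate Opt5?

Opt3 vs Opt5: crew size 17≤18, warranty 10≥8, price 62≤383, duration 131≤168 — Opt3 is at least as good on every objective with at least one strict improvement.

Yes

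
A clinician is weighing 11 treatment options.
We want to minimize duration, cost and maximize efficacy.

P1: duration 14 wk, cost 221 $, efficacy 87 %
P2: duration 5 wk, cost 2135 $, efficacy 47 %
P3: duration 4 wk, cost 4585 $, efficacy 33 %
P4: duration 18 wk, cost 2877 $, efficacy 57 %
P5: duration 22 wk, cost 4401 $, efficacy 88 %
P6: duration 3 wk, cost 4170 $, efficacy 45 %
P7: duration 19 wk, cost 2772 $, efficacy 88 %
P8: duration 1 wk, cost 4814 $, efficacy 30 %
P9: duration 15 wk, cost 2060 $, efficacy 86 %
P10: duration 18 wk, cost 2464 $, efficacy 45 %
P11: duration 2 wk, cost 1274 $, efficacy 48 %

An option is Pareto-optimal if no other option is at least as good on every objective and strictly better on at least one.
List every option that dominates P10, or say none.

P1: duration 14≤18, cost 221≤2464, efficacy 87≥45 — dominates P10.
P2: duration 5≤18, cost 2135≤2464, efficacy 47≥45 — dominates P10.
P9: duration 15≤18, cost 2060≤2464, efficacy 86≥45 — dominates P10.
P11: duration 2≤18, cost 1274≤2464, efficacy 48≥45 — dominates P10.
Others (P3, P4, P5, P6, P7, P8) are each worse than P10 on at least one objective.

P1, P2, P9, P11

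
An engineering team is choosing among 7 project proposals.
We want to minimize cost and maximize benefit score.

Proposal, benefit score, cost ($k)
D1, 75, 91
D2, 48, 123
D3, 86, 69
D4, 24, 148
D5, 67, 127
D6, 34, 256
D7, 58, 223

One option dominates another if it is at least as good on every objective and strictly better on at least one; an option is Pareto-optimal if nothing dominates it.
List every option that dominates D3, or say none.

none

D1: worse on benefit score (75 vs 86).
D2: worse on benefit score (48 vs 86).
D4: worse on benefit score (24 vs 86).
D5: worse on benefit score (67 vs 86).
D6: worse on benefit score (34 vs 86).
D7: worse on benefit score (58 vs 86).
No option dominates D3.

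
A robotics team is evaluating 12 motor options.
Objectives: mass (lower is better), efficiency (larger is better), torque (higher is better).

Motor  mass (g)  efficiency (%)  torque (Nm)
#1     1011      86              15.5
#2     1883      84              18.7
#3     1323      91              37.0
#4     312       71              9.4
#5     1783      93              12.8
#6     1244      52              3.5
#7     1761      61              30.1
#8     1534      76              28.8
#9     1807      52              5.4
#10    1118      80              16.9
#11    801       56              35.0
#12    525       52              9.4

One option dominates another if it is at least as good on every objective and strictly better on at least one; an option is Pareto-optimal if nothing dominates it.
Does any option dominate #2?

#3 vs #2: mass 1323≤1883, efficiency 91≥84, torque 37.0≥18.7 — #3 is at least as good on every objective and strictly better on at least one, so #3 dominates #2.

Yes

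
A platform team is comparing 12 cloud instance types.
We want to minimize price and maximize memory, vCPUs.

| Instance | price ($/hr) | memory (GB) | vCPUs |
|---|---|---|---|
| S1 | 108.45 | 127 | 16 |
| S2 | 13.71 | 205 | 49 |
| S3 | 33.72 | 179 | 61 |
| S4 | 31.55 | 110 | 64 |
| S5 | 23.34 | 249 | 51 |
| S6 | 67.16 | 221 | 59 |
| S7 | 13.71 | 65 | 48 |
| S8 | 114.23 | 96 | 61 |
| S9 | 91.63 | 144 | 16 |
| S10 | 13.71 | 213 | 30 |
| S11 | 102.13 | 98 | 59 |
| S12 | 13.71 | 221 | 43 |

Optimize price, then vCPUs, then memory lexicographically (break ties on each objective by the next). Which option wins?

S2

First minimize price: best is 13.71, kept {S2, S7, S10, S12}.
Then maximize vCPUs: best is 49, kept {S2}.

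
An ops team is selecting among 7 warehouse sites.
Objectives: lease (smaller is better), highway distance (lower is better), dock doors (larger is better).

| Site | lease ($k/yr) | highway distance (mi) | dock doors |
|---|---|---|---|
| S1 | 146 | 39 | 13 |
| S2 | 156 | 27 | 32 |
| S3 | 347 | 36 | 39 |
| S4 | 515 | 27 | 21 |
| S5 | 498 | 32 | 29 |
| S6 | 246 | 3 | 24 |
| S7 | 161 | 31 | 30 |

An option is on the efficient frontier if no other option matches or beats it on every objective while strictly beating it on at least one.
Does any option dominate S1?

No

S2: worse on lease (156 vs 146).
S3: worse on lease (347 vs 146).
S4: worse on lease (515 vs 146).
S5: worse on lease (498 vs 146).
S6: worse on lease (246 vs 146).
S7: worse on lease (161 vs 146).
No option is at least as good as S1 on every objective and strictly better on one.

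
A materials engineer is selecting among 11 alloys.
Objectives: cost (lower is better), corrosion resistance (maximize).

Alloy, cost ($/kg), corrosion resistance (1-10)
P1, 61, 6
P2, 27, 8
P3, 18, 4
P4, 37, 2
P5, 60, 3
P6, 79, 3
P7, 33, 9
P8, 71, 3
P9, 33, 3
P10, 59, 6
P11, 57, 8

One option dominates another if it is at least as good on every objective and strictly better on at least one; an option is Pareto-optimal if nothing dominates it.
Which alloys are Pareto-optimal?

P1: dominated by P2 (cost 27≤61, corrosion resistance 8≥6).
P2: not dominated.
P3: not dominated (best cost).
P4: dominated by P2 (cost 27≤37, corrosion resistance 8≥2).
P5: dominated by P2 (cost 27≤60, corrosion resistance 8≥3).
P6: dominated by P1 (cost 61≤79, corrosion resistance 6≥3).
P7: not dominated (best corrosion resistance).
P8: dominated by P1 (cost 61≤71, corrosion resistance 6≥3).
P9: dominated by P2 (cost 27≤33, corrosion resistance 8≥3).
P10: dominated by P2 (cost 27≤59, corrosion resistance 8≥6).
P11: dominated by P2 (cost 27≤57, corrosion resistance 8≥8).

P2, P3, P7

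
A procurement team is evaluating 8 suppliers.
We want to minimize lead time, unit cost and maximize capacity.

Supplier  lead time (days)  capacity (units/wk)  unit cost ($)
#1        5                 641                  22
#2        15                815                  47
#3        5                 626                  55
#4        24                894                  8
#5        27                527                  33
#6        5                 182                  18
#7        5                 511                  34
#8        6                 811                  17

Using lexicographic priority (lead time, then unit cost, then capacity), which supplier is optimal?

#6

First minimize lead time: best is 5, kept {#1, #3, #6, #7}.
Then minimize unit cost: best is 18, kept {#6}.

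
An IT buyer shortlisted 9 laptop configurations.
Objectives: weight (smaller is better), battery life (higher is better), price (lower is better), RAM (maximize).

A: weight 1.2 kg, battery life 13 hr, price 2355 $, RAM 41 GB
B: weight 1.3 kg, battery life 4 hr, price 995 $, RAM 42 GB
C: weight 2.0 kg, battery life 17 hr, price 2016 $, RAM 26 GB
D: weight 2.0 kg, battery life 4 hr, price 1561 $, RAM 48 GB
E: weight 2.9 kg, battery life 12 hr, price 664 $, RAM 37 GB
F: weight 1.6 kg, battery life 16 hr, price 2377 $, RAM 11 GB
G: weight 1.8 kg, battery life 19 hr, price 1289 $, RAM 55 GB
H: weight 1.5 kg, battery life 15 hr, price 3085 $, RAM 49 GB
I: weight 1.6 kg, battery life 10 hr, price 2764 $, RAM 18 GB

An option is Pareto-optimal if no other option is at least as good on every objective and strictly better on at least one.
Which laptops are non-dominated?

A, B, E, F, G, H

A: not dominated (best weight).
B: not dominated.
C: dominated by G (weight 1.8≤2.0, battery life 19≥17, price 1289≤2016, RAM 55≥26).
D: dominated by G (weight 1.8≤2.0, battery life 19≥4, price 1289≤1561, RAM 55≥48).
E: not dominated (best price).
F: not dominated.
G: not dominated (best battery life).
H: not dominated.
I: dominated by A (weight 1.2≤1.6, battery life 13≥10, price 2355≤2764, RAM 41≥18).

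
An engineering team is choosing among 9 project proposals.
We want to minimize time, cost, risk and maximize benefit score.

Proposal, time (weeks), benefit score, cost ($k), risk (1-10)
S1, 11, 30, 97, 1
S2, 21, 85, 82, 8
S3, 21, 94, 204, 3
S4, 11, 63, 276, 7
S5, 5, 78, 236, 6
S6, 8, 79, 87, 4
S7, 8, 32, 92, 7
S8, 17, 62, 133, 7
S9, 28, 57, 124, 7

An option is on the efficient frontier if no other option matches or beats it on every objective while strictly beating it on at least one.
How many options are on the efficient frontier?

5

S1: not dominated (best risk).
S2: not dominated (best cost).
S3: not dominated (best benefit score).
S4: dominated by S5 (time 5≤11, benefit score 78≥63, cost 236≤276, risk 6≤7).
S5: not dominated (best time).
S6: not dominated.
S7: dominated by S6 (time 8≤8, benefit score 79≥32, cost 87≤92, risk 4≤7).
S8: dominated by S6 (time 8≤17, benefit score 79≥62, cost 87≤133, risk 4≤7).
S9: dominated by S6 (time 8≤28, benefit score 79≥57, cost 87≤124, risk 4≤7).
Pareto-optimal: S1, S2, S3, S5, S6 → 5.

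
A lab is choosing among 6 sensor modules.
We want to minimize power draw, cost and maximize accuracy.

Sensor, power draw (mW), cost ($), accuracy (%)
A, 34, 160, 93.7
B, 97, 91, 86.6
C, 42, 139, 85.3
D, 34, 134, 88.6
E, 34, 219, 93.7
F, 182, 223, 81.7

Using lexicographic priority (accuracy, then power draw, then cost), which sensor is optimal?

First maximize accuracy: best is 93.7, kept {A, E}.
Then minimize power draw: best is 34, kept {A, E}.
Then minimize cost: best is 160, kept {A}.

A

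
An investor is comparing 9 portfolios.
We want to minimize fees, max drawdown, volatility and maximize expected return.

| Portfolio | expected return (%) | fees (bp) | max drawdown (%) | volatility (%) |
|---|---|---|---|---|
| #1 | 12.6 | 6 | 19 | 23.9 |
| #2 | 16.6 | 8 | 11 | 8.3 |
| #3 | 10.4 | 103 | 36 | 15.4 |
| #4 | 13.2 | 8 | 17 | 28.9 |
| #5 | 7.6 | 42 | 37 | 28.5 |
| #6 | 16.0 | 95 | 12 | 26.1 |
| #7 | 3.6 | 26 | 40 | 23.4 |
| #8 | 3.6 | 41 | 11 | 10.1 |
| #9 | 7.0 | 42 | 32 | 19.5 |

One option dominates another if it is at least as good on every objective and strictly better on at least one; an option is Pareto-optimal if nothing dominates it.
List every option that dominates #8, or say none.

#2: expected return 16.6≥3.6, fees 8≤41, max drawdown 11≤11, volatility 8.3≤10.1 — dominates #8.
Others (#1, #3, #4, #5, #6, #7, #9) are each worse than #8 on at least one objective.

#2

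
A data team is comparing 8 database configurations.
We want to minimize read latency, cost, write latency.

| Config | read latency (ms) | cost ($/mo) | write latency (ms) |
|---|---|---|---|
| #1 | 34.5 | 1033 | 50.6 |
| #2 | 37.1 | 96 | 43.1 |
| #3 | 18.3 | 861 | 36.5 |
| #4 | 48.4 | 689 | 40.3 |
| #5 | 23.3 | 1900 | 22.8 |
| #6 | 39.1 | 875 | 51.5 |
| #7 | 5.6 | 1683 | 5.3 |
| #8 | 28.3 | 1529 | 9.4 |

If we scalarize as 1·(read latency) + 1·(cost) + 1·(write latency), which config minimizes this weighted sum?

#2

#1: 1·34.5 + 1·1033 + 1·50.6 = 1118.1
#2: 1·37.1 + 1·96 + 1·43.1 = 176.2
#3: 1·18.3 + 1·861 + 1·36.5 = 915.8
#4: 1·48.4 + 1·689 + 1·40.3 = 777.7
#5: 1·23.3 + 1·1900 + 1·22.8 = 1946.1
#6: 1·39.1 + 1·875 + 1·51.5 = 965.6
#7: 1·5.6 + 1·1683 + 1·5.3 = 1693.9
#8: 1·28.3 + 1·1529 + 1·9.4 = 1566.7
Lowest: #2 at 176.2.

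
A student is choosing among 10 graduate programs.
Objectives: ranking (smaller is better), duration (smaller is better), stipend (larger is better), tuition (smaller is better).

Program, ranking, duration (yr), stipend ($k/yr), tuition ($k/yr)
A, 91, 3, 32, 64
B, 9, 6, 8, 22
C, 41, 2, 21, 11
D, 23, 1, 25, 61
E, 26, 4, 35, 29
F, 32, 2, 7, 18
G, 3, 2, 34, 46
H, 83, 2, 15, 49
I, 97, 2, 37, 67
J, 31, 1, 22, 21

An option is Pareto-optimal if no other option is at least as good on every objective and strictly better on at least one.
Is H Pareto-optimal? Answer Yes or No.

No

C vs H: ranking 41≤83, duration 2≤2, stipend 21≥15, tuition 11≤49 — C is at least as good on every objective and strictly better on at least one, so C dominates H.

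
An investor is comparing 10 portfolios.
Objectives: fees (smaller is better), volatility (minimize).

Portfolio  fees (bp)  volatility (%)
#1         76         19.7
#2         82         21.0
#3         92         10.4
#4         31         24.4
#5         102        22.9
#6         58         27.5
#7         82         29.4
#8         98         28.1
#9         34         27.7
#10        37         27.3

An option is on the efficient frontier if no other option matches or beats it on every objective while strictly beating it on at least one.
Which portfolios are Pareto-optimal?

#1: not dominated.
#2: dominated by #1 (fees 76≤82, volatility 19.7≤21.0).
#3: not dominated (best volatility).
#4: not dominated (best fees).
#5: dominated by #1 (fees 76≤102, volatility 19.7≤22.9).
#6: dominated by #4 (fees 31≤58, volatility 24.4≤27.5).
#7: dominated by #1 (fees 76≤82, volatility 19.7≤29.4).
#8: dominated by #1 (fees 76≤98, volatility 19.7≤28.1).
#9: dominated by #4 (fees 31≤34, volatility 24.4≤27.7).
#10: dominated by #4 (fees 31≤37, volatility 24.4≤27.3).

#1, #3, #4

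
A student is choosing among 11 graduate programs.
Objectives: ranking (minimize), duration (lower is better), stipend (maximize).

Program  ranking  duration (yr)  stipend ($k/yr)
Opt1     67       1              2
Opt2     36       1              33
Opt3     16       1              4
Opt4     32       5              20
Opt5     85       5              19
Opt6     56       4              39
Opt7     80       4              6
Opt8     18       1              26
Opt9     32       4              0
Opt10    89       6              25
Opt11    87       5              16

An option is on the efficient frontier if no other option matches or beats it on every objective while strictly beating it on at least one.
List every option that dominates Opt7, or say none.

Opt2, Opt6, Opt8

Opt2: ranking 36≤80, duration 1≤4, stipend 33≥6 — dominates Opt7.
Opt6: ranking 56≤80, duration 4≤4, stipend 39≥6 — dominates Opt7.
Opt8: ranking 18≤80, duration 1≤4, stipend 26≥6 — dominates Opt7.
Others (Opt1, Opt3, Opt4, Opt5, Opt9, Opt10, Opt11) are each worse than Opt7 on at least one objective.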